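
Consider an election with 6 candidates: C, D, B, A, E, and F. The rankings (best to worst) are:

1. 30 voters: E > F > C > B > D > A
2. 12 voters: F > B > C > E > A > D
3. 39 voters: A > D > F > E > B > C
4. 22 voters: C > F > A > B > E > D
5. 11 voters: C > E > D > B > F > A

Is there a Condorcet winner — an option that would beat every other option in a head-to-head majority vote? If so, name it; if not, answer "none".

F vs C: 81–33 for F.
F vs D: 64–50 for F.
F vs B: 103–11 for F.
F vs A: 75–39 for F.
F vs E: 73–41 for F.
F beats every other option head-to-head.

F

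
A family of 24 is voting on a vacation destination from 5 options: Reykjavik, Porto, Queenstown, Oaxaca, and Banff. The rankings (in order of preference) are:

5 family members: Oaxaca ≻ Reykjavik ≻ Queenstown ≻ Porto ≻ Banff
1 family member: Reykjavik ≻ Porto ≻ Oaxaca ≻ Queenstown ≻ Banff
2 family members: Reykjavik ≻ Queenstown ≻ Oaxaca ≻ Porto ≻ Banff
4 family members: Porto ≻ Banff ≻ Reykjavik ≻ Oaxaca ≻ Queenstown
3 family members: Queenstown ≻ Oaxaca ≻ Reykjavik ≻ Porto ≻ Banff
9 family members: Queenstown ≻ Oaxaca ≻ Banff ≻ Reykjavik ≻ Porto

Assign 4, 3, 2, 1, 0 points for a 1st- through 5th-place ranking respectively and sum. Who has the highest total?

Reykjavik: 5·3 + 1·4 + 2·4 + 4·2 + 3·2 + 9·1 = 50
Porto: 5·1 + 1·3 + 2·1 + 4·4 + 3·1 + 9·0 = 29
Queenstown: 5·2 + 1·1 + 2·3 + 4·0 + 3·4 + 9·4 = 65
Oaxaca: 5·4 + 1·2 + 2·2 + 4·1 + 3·3 + 9·3 = 66
Banff: 5·0 + 1·0 + 2·0 + 4·3 + 3·0 + 9·2 = 30
Oaxaca has the highest Borda score (66).

Oaxaca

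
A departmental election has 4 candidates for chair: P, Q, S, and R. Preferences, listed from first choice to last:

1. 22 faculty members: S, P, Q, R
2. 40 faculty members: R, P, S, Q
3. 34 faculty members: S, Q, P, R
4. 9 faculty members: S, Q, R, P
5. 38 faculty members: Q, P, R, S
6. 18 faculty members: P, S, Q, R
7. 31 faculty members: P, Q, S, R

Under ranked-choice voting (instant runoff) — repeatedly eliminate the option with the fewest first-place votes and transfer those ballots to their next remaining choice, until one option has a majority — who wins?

Round 1: P 49, Q 38, S 65, R 40. Eliminate Q.
Round 2: P 87, S 65, R 40. Eliminate R.
Round 3: P 127, S 65. P has a majority.

P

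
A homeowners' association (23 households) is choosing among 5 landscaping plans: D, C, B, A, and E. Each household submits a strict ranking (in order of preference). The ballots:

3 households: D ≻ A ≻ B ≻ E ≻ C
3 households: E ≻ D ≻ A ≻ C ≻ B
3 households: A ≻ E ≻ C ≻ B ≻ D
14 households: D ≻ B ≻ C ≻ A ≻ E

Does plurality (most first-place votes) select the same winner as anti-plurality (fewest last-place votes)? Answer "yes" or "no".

Plurality — first-place votes: D 17, C 0, B 0, A 3, E 3. Winner: D.
Anti-plurality — last-place votes: D 3, C 3, B 3, A 0, E 14. Winner: A.
The two methods disagree.

no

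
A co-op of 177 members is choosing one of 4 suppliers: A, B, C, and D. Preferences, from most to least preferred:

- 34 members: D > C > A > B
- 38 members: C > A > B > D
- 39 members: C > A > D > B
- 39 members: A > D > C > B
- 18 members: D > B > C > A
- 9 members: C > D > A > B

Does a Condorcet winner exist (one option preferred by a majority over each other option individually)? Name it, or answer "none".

Checking pairwise contests:
C beats A 138–39.
A beats B 159–18.
D beats C 91–86.
A beats D 116–61.
Every option loses at least one head-to-head, so there is no Condorcet winner.

none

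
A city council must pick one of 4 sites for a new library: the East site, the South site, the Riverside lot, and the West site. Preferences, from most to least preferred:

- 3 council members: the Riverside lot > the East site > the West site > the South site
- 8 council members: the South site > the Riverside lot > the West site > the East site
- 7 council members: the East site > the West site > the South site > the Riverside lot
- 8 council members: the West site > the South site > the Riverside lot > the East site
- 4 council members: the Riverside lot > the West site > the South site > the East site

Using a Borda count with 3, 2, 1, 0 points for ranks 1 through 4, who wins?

the East site: 3·2 + 8·0 + 7·3 + 8·0 + 4·0 = 27
the South site: 3·0 + 8·3 + 7·1 + 8·2 + 4·1 = 51
the Riverside lot: 3·3 + 8·2 + 7·0 + 8·1 + 4·3 = 45
the West site: 3·1 + 8·1 + 7·2 + 8·3 + 4·2 = 57
the West site has the highest Borda score (57).

the West site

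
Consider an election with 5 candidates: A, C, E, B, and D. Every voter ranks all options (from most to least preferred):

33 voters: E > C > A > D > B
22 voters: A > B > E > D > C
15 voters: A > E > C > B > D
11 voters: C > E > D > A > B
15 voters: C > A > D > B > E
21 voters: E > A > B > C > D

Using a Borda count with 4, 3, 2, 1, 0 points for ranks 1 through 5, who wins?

E

A: 33·2 + 22·4 + 15·4 + 11·1 + 15·3 + 21·3 = 333
C: 33·3 + 22·0 + 15·2 + 11·4 + 15·4 + 21·1 = 254
E: 33·4 + 22·2 + 15·3 + 11·3 + 15·0 + 21·4 = 338
B: 33·0 + 22·3 + 15·1 + 11·0 + 15·1 + 21·2 = 138
D: 33·1 + 22·1 + 15·0 + 11·2 + 15·2 + 21·0 = 107
E has the highest Borda score (338).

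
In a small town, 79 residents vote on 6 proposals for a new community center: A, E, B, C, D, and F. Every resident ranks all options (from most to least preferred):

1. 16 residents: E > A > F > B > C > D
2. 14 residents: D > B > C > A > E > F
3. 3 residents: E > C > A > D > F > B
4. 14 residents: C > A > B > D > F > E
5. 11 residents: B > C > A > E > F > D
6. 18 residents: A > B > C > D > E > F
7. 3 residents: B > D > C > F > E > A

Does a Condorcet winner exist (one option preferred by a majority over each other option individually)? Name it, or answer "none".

Checking pairwise contests:
C beats A 45–34.
A beats E 57–22.
A beats B 51–28.
B beats C 62–17.
A beats D 62–17.
A beats F 76–3.
Every option loses at least one head-to-head, so there is no Condorcet winner.

none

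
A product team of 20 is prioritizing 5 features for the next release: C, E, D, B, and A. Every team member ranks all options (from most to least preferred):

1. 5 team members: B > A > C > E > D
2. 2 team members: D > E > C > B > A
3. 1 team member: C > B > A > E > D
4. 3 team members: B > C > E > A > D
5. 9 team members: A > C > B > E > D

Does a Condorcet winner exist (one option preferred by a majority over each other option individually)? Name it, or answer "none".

none

Checking pairwise contests:
A beats C 14–6.
C beats E 18–2.
C beats D 18–2.
C beats B 12–8.
B beats A 11–9.
Every option loses at least one head-to-head, so there is no Condorcet winner.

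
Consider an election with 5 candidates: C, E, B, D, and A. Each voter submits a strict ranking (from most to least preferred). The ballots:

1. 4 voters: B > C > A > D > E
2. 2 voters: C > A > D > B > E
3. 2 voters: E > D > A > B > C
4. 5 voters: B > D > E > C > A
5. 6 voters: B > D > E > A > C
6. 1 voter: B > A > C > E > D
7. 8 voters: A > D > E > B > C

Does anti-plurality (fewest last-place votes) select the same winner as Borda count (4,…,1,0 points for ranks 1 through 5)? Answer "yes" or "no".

Anti-plurality — last-place votes: C 16, E 6, B 0, D 1, A 5. Winner: B.
Borda — scores: C 27, E 47, B 76, D 71, A 59. Winner: B.
The two methods agree.

yes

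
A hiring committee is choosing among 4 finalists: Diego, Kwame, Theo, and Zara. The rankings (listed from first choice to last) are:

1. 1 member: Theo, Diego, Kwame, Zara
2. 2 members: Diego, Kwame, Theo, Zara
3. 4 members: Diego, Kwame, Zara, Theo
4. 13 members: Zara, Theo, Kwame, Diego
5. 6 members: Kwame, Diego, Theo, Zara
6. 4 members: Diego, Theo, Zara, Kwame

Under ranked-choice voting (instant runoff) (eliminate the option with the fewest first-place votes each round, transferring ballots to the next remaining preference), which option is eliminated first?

Round 1: Diego 10, Kwame 6, Theo 1, Zara 13. Eliminate Theo.

Theo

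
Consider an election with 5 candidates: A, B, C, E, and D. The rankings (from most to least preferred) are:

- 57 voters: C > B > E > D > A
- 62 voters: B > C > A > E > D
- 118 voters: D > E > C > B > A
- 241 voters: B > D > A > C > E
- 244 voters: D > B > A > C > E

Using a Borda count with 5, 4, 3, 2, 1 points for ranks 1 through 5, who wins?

B

A: 57·1 + 62·3 + 118·1 + 241·3 + 244·3 = 1816
B: 57·4 + 62·5 + 118·2 + 241·5 + 244·4 = 2955
C: 57·5 + 62·4 + 118·3 + 241·2 + 244·2 = 1857
E: 57·3 + 62·2 + 118·4 + 241·1 + 244·1 = 1252
D: 57·2 + 62·1 + 118·5 + 241·4 + 244·5 = 2950
B has the highest Borda score (2955).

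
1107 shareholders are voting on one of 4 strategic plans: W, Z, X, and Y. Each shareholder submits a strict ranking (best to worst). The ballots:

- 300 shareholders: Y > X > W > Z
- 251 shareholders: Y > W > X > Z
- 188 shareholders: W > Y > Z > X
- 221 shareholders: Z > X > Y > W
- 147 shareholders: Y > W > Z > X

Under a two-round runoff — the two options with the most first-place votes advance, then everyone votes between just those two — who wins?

Y

Round 1 first-place votes: W 188, Z 221, X 0, Y 698.
Y and Z advance.
Runoff: Y is preferred to Z by 886 voters; Z by 221.
Y wins the runoff.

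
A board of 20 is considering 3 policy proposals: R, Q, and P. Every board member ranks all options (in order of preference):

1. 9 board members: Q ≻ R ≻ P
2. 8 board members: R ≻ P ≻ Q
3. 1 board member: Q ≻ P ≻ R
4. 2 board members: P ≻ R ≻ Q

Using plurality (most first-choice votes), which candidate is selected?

Q

First-place votes: R 8, Q 10, P 2.
Q has the most first-place votes.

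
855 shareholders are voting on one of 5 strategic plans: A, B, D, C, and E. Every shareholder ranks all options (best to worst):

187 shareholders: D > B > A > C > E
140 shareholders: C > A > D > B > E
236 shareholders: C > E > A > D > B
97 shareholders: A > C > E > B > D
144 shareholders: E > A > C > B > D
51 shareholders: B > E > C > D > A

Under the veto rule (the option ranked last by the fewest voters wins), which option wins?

Last-place votes: A 51, B 236, D 241, C 0, E 327.
C is ranked last by the fewest voters, so C wins.

C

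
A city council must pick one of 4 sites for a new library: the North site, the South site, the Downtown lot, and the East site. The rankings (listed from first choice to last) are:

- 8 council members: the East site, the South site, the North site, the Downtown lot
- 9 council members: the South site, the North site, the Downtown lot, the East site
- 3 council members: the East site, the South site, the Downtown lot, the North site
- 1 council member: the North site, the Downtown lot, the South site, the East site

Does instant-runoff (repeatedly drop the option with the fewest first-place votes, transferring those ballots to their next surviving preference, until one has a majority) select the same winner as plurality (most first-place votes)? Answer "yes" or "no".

Instant-runoff — R1 the North site 1, the South site 9, the Downtown lot 0, the East site 11 (the East site winner). Winner: the East site.
Plurality — first-place votes: the North site 1, the South site 9, the Downtown lot 0, the East site 11. Winner: the East site.
The two methods agree.

yes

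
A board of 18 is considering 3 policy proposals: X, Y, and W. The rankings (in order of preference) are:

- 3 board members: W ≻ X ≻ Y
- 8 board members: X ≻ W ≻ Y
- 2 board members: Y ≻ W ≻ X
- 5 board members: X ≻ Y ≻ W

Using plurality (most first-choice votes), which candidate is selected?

X

First-place votes: X 13, Y 2, W 3.
X has the most first-place votes.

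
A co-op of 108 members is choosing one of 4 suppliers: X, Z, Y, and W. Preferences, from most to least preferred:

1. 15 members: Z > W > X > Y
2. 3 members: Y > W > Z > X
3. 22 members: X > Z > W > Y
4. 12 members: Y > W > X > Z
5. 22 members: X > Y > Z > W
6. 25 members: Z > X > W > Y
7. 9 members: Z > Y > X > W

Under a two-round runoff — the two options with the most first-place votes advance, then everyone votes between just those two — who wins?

Round 1 first-place votes: X 44, Z 49, Y 15, W 0.
Z and X advance.
Runoff: Z is preferred to X by 52 voters; X by 56.
X wins the runoff.

X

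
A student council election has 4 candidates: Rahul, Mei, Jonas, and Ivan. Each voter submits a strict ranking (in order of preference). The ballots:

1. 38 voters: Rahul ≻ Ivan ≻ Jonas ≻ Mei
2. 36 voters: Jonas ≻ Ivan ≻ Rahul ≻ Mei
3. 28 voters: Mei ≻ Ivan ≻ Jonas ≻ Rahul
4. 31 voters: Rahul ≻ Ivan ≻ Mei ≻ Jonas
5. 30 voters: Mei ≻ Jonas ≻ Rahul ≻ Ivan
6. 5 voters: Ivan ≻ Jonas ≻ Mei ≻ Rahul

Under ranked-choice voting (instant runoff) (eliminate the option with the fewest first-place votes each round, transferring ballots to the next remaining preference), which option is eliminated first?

Ivan

Round 1: Rahul 69, Mei 58, Jonas 36, Ivan 5. Eliminate Ivan.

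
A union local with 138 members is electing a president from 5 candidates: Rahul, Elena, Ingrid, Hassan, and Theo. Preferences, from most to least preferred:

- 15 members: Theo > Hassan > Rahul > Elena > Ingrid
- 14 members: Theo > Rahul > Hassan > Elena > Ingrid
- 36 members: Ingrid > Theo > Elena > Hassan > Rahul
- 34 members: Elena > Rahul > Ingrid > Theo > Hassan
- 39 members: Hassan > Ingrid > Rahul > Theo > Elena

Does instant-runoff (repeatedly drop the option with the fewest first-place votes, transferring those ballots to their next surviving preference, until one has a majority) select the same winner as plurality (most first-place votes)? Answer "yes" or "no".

Instant-runoff — R1 Rahul 0, Elena 34, Ingrid 36, Hassan 39, Theo 29 (Rahul out); R2 Elena 34, Ingrid 36, Hassan 39, Theo 29 (Theo out); R3 Elena 34, Ingrid 36, Hassan 68 (Elena out); R4 Ingrid 70, Hassan 68 (Ingrid winner). Winner: Ingrid.
Plurality — first-place votes: Rahul 0, Elena 34, Ingrid 36, Hassan 39, Theo 29. Winner: Hassan.
The two methods disagree.

no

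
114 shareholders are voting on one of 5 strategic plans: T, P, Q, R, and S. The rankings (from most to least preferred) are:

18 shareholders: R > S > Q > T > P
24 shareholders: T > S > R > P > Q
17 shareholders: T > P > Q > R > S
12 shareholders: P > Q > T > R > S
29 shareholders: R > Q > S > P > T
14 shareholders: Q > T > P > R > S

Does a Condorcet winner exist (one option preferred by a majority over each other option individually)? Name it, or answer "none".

none

Checking pairwise contests:
Q beats T 73–41.
T beats P 73–41.
R beats Q 71–43.
T beats R 67–47.
T beats S 67–47.
Every option loses at least one head-to-head, so there is no Condorcet winner.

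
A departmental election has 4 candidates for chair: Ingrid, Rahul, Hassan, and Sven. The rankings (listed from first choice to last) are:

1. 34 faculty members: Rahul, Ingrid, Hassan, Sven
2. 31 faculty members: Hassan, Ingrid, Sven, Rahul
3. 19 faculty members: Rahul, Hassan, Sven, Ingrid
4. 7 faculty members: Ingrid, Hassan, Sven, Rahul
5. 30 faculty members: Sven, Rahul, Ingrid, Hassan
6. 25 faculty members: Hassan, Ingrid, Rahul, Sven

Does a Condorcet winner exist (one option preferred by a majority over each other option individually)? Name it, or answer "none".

Rahul

Rahul vs Ingrid: 83–63 for Rahul.
Rahul vs Hassan: 83–63 for Rahul.
Rahul vs Sven: 78–68 for Rahul.
Rahul beats every other option head-to-head.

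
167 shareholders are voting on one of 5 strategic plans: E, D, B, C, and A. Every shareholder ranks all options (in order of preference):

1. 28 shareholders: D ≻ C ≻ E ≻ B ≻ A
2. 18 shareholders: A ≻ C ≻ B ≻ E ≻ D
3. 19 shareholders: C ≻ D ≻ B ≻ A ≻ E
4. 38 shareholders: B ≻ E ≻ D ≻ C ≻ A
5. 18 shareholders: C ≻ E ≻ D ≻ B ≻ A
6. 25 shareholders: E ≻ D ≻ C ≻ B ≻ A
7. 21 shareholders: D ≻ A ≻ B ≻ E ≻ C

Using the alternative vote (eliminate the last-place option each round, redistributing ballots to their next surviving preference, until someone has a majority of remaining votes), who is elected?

D

Round 1: E 25, D 49, B 38, C 37, A 18. Eliminate A.
Round 2: E 25, D 49, B 38, C 55. Eliminate E.
Round 3: D 74, B 38, C 55. Eliminate B.
Round 4: D 112, C 55. D has a majority.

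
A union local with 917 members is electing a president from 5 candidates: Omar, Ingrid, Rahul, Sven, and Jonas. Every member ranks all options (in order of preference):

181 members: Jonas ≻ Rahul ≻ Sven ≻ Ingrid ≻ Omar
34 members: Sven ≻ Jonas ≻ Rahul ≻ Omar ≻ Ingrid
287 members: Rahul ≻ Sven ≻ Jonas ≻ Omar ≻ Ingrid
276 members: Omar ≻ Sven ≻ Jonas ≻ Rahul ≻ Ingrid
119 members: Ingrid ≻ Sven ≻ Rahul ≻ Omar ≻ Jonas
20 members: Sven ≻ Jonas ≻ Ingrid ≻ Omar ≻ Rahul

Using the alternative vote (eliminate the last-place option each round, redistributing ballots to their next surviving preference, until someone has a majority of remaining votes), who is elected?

Rahul

Round 1: Omar 276, Ingrid 119, Rahul 287, Sven 54, Jonas 181. Eliminate Sven.
Round 2: Omar 276, Ingrid 119, Rahul 287, Jonas 235. Eliminate Ingrid.
Round 3: Omar 276, Rahul 406, Jonas 235. Eliminate Jonas.
Round 4: Omar 296, Rahul 621. Rahul has a majority.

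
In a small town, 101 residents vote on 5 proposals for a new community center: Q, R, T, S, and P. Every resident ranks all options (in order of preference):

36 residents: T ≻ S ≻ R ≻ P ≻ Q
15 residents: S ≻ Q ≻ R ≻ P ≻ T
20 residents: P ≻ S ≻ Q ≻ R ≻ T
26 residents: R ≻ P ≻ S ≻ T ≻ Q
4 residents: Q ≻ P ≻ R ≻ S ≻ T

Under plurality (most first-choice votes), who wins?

First-place votes: Q 4, R 26, T 36, S 15, P 20.
T has the most first-place votes.

T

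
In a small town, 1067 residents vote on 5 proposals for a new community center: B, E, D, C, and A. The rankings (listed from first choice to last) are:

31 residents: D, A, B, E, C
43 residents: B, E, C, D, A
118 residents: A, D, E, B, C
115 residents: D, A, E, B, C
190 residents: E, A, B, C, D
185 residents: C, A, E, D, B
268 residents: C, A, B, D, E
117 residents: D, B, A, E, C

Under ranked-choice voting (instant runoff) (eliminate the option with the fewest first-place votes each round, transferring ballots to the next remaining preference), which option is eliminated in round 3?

E

Round 1: B 43, E 190, D 263, C 453, A 118. Eliminate B.
Round 2: E 233, D 263, C 453, A 118. Eliminate A.
Round 3: E 233, D 381, C 453. Eliminate E.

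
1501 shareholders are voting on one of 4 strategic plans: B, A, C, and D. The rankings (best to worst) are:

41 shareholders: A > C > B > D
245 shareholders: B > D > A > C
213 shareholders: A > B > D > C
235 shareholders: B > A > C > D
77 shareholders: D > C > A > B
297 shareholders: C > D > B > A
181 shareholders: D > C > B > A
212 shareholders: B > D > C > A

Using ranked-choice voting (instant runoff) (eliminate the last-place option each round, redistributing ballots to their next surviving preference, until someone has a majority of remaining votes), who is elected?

B

Round 1: B 692, A 254, C 297, D 258. Eliminate A.
Round 2: B 905, C 338, D 258. B has a majority.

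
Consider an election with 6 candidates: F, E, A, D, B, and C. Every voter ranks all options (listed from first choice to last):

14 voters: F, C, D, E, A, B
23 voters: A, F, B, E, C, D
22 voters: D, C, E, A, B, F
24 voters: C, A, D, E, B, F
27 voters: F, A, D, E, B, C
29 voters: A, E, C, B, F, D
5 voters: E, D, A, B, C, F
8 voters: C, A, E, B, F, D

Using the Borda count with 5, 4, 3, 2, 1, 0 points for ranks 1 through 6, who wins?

A

F: 14·5 + 23·4 + 22·0 + 24·0 + 27·5 + 29·1 + 5·0 + 8·1 = 334
E: 14·2 + 23·2 + 22·3 + 24·2 + 27·2 + 29·4 + 5·5 + 8·3 = 407
A: 14·1 + 23·5 + 22·2 + 24·4 + 27·4 + 29·5 + 5·3 + 8·4 = 569
D: 14·3 + 23·0 + 22·5 + 24·3 + 27·3 + 29·0 + 5·4 + 8·0 = 325
B: 14·0 + 23·3 + 22·1 + 24·1 + 27·1 + 29·2 + 5·2 + 8·2 = 226
C: 14·4 + 23·1 + 22·4 + 24·5 + 27·0 + 29·3 + 5·1 + 8·5 = 419
A has the highest Borda score (569).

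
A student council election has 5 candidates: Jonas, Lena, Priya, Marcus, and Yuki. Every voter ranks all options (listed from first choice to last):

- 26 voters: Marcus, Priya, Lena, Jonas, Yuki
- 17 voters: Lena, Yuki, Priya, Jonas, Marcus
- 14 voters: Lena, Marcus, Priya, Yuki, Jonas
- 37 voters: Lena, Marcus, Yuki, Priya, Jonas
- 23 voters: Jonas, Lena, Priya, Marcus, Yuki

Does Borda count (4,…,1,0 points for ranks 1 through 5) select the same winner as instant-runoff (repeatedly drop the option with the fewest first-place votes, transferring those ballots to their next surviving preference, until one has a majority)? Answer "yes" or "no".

yes

Borda — scores: Jonas 135, Lena 393, Priya 223, Marcus 280, Yuki 139. Winner: Lena.
Instant-runoff — R1 Jonas 23, Lena 68, Priya 0, Marcus 26, Yuki 0 (Lena winner). Winner: Lena.
The two methods agree.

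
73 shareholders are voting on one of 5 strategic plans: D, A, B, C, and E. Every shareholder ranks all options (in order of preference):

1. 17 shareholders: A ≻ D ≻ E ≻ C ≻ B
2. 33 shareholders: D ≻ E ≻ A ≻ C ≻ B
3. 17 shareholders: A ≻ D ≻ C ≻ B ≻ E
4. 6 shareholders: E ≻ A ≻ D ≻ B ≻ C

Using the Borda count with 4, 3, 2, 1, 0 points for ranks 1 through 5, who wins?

D

D: 17·3 + 33·4 + 17·3 + 6·2 = 246
A: 17·4 + 33·2 + 17·4 + 6·3 = 220
B: 17·0 + 33·0 + 17·1 + 6·1 = 23
C: 17·1 + 33·1 + 17·2 + 6·0 = 84
E: 17·2 + 33·3 + 17·0 + 6·4 = 157
D has the highest Borda score (246).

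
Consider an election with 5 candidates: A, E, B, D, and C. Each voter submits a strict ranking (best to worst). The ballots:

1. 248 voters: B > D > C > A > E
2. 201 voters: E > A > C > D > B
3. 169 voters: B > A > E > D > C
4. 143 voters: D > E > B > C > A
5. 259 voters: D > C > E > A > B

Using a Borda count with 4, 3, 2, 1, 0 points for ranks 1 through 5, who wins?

D

A: 248·1 + 201·3 + 169·3 + 143·0 + 259·1 = 1617
E: 248·0 + 201·4 + 169·2 + 143·3 + 259·2 = 2089
B: 248·4 + 201·0 + 169·4 + 143·2 + 259·0 = 1954
D: 248·3 + 201·1 + 169·1 + 143·4 + 259·4 = 2722
C: 248·2 + 201·2 + 169·0 + 143·1 + 259·3 = 1818
D has the highest Borda score (2722).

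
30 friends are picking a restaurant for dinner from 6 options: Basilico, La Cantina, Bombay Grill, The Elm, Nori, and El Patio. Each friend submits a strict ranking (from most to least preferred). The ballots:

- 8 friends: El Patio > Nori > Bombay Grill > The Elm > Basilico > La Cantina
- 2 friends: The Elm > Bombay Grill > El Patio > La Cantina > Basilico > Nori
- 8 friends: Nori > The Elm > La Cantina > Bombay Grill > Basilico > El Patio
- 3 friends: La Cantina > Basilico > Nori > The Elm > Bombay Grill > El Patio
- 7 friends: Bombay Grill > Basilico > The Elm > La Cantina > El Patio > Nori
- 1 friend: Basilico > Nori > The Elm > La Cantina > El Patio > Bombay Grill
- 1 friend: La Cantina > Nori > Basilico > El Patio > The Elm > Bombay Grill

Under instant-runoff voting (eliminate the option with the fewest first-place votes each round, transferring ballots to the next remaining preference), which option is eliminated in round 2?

Round 1: Basilico 1, La Cantina 4, Bombay Grill 7, The Elm 2, Nori 8, El Patio 8. Eliminate Basilico.
Round 2: La Cantina 4, Bombay Grill 7, The Elm 2, Nori 9, El Patio 8. Eliminate The Elm.

The Elm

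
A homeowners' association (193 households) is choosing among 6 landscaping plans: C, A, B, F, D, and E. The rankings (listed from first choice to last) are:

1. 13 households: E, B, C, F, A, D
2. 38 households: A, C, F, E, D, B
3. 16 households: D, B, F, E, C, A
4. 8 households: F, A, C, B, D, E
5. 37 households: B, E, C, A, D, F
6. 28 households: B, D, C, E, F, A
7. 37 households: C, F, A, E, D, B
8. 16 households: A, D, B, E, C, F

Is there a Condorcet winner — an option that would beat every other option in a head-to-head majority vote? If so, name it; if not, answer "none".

none

Checking pairwise contests:
B beats C 110–83.
C beats A 131–62.
A beats B 99–94.
C beats F 169–24.
C beats D 133–60.
C beats E 111–82.
Every option loses at least one head-to-head, so there is no Condorcet winner.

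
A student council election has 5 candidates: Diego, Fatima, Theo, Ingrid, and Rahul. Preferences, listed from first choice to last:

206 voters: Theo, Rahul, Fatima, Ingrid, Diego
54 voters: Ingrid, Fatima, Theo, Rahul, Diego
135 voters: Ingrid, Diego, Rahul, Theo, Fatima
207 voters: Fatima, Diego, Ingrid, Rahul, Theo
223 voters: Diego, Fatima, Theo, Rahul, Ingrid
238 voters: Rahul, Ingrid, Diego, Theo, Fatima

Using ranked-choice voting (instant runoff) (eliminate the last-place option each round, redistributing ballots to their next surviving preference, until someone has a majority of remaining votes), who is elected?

Diego

Round 1: Diego 223, Fatima 207, Theo 206, Ingrid 189, Rahul 238. Eliminate Ingrid.
Round 2: Diego 358, Fatima 261, Theo 206, Rahul 238. Eliminate Theo.
Round 3: Diego 358, Fatima 261, Rahul 444. Eliminate Fatima.
Round 4: Diego 565, Rahul 498. Diego has a majority.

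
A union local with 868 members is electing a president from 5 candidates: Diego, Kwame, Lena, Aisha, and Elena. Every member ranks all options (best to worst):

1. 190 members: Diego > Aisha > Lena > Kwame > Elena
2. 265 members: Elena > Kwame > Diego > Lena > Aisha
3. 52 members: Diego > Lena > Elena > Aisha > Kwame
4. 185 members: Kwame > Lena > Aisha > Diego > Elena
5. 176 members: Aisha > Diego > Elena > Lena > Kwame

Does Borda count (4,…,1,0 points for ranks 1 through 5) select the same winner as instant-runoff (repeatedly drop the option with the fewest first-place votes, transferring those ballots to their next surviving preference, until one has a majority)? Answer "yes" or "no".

yes

Borda — scores: Diego 2211, Kwame 1725, Lena 1532, Aisha 1696, Elena 1516. Winner: Diego.
Instant-runoff — R1 Diego 242, Kwame 185, Lena 0, Aisha 176, Elena 265 (Lena out); R2 Diego 242, Kwame 185, Aisha 176, Elena 265 (Aisha out); R3 Diego 418, Kwame 185, Elena 265 (Kwame out); R4 Diego 603, Elena 265 (Diego winner). Winner: Diego.
The two methods agree.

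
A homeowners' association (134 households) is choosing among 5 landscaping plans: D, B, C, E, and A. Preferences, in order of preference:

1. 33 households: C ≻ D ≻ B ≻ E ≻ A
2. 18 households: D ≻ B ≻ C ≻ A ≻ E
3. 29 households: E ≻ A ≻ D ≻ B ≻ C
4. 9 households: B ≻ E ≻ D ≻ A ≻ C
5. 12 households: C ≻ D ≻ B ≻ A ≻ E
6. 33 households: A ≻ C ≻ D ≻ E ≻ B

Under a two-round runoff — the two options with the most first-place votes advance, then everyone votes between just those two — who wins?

Round 1 first-place votes: D 18, B 9, C 45, E 29, A 33.
C and A advance.
Runoff: C is preferred to A by 63 voters; A by 71.
A wins the runoff.

A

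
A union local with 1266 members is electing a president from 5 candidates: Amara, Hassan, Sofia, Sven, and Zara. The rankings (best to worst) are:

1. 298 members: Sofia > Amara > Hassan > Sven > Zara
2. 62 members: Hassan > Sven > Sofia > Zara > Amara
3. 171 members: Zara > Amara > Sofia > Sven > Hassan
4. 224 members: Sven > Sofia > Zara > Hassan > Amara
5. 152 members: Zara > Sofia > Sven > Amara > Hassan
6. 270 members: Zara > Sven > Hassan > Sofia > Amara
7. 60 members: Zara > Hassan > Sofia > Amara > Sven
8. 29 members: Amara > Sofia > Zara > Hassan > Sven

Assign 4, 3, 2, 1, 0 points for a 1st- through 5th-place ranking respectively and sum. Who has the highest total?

Sofia

Amara: 298·3 + 62·0 + 171·3 + 224·0 + 152·1 + 270·0 + 60·1 + 29·4 = 1735
Hassan: 298·2 + 62·4 + 171·0 + 224·1 + 152·0 + 270·2 + 60·3 + 29·1 = 1817
Sofia: 298·4 + 62·2 + 171·2 + 224·3 + 152·3 + 270·1 + 60·2 + 29·3 = 3263
Sven: 298·1 + 62·3 + 171·1 + 224·4 + 152·2 + 270·3 + 60·0 + 29·0 = 2665
Zara: 298·0 + 62·1 + 171·4 + 224·2 + 152·4 + 270·4 + 60·4 + 29·2 = 3180
Sofia has the highest Borda score (3263).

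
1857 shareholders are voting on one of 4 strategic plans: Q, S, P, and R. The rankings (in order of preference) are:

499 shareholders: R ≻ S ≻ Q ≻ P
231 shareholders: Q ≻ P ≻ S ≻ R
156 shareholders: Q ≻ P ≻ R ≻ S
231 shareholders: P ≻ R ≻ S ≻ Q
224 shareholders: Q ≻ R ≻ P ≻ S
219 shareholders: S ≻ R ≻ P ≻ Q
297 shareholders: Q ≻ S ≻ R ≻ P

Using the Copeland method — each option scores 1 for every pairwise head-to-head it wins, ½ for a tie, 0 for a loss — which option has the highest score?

Q: beats P; loses to S and R → score 1.
S: beats Q and P; loses to R → score 2.
P: loses to Q, S, and R → score 0.
R: beats Q, S, and P → score 3.
R has the best pairwise record.

R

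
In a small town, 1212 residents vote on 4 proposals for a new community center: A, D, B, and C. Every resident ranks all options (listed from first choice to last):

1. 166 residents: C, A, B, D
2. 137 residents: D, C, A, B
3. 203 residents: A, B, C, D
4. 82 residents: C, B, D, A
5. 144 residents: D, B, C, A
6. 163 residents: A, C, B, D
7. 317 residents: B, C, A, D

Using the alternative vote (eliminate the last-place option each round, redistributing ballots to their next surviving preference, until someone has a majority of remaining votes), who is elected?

Round 1: A 366, D 281, B 317, C 248. Eliminate C.
Round 2: A 532, D 281, B 399. Eliminate D.
Round 3: A 669, B 543. A has a majority.

A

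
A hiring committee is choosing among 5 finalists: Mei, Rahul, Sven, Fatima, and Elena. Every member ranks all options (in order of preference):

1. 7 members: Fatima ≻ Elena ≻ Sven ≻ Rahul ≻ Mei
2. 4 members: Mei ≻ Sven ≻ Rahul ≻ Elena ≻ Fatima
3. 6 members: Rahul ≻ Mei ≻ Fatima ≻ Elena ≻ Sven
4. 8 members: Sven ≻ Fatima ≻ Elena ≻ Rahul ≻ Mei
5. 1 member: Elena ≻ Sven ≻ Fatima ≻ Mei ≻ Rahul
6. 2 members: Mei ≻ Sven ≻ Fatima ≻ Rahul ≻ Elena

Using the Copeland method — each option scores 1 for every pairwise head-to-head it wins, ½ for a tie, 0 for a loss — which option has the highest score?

Mei: loses to Rahul, Sven, Fatima, and Elena → score 0.
Rahul: beats Mei; loses to Sven, Fatima, and Elena → score 1.
Sven: beats Mei, Rahul, and Fatima; ties Elena → score 3.5.
Fatima: beats Mei, Rahul, and Elena; loses to Sven → score 3.
Elena: beats Mei and Rahul; ties Sven; loses to Fatima → score 2.5.
Sven has the best pairwise record.

Sven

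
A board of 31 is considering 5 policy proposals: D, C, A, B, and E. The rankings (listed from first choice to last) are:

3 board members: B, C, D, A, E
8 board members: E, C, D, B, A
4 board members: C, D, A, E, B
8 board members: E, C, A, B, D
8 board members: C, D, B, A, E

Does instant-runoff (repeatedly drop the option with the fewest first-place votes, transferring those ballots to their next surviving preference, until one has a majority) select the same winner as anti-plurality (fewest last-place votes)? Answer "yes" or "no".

no

Instant-runoff — R1 D 0, C 12, A 0, B 3, E 16 (E winner). Winner: E.
Anti-plurality — last-place votes: D 8, C 0, A 8, B 4, E 11. Winner: C.
The two methods disagree.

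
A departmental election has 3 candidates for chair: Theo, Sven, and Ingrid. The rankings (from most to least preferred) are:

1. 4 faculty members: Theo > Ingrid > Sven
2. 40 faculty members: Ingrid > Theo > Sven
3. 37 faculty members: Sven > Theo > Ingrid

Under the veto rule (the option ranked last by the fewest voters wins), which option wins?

Last-place votes: Theo 0, Sven 44, Ingrid 37.
Theo is ranked last by the fewest voters, so Theo wins.

Theo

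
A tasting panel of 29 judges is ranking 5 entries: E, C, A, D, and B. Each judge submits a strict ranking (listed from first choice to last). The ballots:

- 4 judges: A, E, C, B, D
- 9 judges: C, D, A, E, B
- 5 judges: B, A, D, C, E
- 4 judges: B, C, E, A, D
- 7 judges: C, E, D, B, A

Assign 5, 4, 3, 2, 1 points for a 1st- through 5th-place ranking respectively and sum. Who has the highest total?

C

E: 4·4 + 9·2 + 5·1 + 4·3 + 7·4 = 79
C: 4·3 + 9·5 + 5·2 + 4·4 + 7·5 = 118
A: 4·5 + 9·3 + 5·4 + 4·2 + 7·1 = 82
D: 4·1 + 9·4 + 5·3 + 4·1 + 7·3 = 80
B: 4·2 + 9·1 + 5·5 + 4·5 + 7·2 = 76
C has the highest Borda score (118).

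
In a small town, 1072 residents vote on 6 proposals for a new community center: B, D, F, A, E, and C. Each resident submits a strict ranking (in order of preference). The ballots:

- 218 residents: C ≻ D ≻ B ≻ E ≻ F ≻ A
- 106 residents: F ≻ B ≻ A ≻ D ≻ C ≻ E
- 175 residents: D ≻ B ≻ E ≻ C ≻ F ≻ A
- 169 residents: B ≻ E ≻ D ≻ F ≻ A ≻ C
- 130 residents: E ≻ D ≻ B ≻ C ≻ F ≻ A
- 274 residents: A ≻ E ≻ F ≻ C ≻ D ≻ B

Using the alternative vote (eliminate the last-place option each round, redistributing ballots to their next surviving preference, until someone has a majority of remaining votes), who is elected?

Round 1: B 169, D 175, F 106, A 274, E 130, C 218. Eliminate F.
Round 2: B 275, D 175, A 274, E 130, C 218. Eliminate E.
Round 3: B 275, D 305, A 274, C 218. Eliminate C.
Round 4: B 275, D 523, A 274. Eliminate A.
Round 5: B 275, D 797. D has a majority.

D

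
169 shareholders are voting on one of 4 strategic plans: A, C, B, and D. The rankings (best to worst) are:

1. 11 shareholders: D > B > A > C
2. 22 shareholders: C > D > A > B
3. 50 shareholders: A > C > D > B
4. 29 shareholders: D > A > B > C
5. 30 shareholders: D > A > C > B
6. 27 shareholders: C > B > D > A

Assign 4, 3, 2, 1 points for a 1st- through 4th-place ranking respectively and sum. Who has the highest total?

A: 11·2 + 22·2 + 50·4 + 29·3 + 30·3 + 27·1 = 470
C: 11·1 + 22·4 + 50·3 + 29·1 + 30·2 + 27·4 = 446
B: 11·3 + 22·1 + 50·1 + 29·2 + 30·1 + 27·3 = 274
D: 11·4 + 22·3 + 50·2 + 29·4 + 30·4 + 27·2 = 500
D has the highest Borda score (500).

D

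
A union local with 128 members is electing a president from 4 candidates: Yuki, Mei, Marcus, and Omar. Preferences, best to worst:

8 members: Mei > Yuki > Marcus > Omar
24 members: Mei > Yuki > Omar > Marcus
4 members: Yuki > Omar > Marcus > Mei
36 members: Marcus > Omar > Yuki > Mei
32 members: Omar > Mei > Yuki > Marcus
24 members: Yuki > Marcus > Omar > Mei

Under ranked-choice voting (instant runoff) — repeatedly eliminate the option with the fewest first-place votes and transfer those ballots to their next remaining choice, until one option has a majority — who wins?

Marcus

Round 1: Yuki 28, Mei 32, Marcus 36, Omar 32. Eliminate Yuki.
Round 2: Mei 32, Marcus 60, Omar 36. Eliminate Mei.
Round 3: Marcus 68, Omar 60. Marcus has a majority.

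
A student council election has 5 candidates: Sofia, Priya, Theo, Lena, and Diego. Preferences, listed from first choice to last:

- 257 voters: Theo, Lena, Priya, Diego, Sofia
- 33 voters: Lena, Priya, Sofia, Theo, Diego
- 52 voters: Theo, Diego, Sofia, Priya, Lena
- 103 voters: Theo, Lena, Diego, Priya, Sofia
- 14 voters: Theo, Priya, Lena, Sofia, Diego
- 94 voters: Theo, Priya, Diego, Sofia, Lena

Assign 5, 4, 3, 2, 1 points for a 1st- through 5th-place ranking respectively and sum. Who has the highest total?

Theo

Sofia: 257·1 + 33·3 + 52·3 + 103·1 + 14·2 + 94·2 = 831
Priya: 257·3 + 33·4 + 52·2 + 103·2 + 14·4 + 94·4 = 1645
Theo: 257·5 + 33·2 + 52·5 + 103·5 + 14·5 + 94·5 = 2666
Lena: 257·4 + 33·5 + 52·1 + 103·4 + 14·3 + 94·1 = 1793
Diego: 257·2 + 33·1 + 52·4 + 103·3 + 14·1 + 94·3 = 1360
Theo has the highest Borda score (2666).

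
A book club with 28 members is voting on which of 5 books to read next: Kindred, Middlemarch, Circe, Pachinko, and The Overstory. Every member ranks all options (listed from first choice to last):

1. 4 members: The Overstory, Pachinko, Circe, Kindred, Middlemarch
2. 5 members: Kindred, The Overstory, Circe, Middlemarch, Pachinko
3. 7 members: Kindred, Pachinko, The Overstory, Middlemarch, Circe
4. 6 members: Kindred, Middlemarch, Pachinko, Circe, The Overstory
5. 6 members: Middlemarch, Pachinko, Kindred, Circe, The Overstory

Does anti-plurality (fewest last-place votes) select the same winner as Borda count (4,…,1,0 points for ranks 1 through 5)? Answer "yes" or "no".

yes

Anti-plurality — last-place votes: Kindred 0, Middlemarch 4, Circe 7, Pachinko 5, The Overstory 12. Winner: Kindred.
Borda — scores: Kindred 88, Middlemarch 54, Circe 30, Pachinko 63, The Overstory 45. Winner: Kindred.
The two methods agree.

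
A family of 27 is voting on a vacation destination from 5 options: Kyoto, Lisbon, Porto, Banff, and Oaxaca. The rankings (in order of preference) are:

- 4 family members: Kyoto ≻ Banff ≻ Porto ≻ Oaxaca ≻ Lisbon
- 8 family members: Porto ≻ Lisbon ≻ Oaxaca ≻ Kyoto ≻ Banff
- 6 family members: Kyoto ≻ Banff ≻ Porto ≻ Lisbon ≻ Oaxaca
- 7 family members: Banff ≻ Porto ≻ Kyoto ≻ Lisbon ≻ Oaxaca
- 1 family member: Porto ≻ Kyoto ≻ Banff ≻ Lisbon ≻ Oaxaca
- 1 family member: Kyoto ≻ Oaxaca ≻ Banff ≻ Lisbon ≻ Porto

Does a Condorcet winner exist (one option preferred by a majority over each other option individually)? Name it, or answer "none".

none

Checking pairwise contests:
Porto beats Kyoto 16–11.
Kyoto beats Lisbon 19–8.
Banff beats Porto 18–9.
Kyoto beats Banff 20–7.
Kyoto beats Oaxaca 19–8.
Every option loses at least one head-to-head, so there is no Condorcet winner.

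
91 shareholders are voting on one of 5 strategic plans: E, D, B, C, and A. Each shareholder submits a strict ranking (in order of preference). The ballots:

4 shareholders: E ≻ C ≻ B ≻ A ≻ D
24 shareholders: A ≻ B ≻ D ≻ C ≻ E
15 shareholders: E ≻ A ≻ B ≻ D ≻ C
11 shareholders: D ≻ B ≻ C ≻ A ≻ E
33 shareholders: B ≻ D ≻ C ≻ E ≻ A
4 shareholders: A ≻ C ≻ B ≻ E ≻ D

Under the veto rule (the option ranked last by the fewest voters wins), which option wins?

B

Last-place votes: E 35, D 8, B 0, C 15, A 33.
B is ranked last by the fewest voters, so B wins.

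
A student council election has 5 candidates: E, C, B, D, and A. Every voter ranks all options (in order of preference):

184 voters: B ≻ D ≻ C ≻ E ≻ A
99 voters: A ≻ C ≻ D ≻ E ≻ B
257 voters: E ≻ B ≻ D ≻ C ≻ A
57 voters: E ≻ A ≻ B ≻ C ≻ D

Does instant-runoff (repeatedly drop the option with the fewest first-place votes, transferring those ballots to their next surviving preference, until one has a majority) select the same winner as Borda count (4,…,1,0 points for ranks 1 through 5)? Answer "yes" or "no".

no

Instant-runoff — R1 E 314, C 0, B 184, D 0, A 99 (E winner). Winner: E.
Borda — scores: E 1539, C 979, B 1621, D 1264, A 567. Winner: B.
The two methods disagree.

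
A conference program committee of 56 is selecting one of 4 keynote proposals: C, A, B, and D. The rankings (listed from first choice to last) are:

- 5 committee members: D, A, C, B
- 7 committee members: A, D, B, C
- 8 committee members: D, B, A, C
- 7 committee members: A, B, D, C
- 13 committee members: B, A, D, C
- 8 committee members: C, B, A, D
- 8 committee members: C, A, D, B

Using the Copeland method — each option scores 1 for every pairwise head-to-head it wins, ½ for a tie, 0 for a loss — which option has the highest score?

C: loses to A, B, and D → score 0.
A: beats C and D; loses to B → score 2.
B: beats C and A; ties D → score 2.5.
D: beats C; ties B; loses to A → score 1.5.
B has the best pairwise record.

B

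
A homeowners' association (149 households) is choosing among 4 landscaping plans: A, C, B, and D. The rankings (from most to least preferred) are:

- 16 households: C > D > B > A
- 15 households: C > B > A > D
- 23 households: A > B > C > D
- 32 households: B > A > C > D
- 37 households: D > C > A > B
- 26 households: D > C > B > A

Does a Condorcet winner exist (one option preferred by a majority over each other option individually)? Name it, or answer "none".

C

C vs A: 94–55 for C.
C vs B: 94–55 for C.
C vs D: 86–63 for C.
C beats every other option head-to-head.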